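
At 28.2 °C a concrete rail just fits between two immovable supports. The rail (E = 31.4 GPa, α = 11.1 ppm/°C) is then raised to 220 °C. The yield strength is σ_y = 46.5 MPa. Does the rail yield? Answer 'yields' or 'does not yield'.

yields

ΔT = 191.8 K. Constrained thermal stress σ = E·α·ΔT = 31.40×10³ MPa × 11.1×10⁻⁶ × 191.8 = 66.8 MPa (compressive).
Compare to σ_y = 46.5 MPa: σ ≥ σ_y, so it yields.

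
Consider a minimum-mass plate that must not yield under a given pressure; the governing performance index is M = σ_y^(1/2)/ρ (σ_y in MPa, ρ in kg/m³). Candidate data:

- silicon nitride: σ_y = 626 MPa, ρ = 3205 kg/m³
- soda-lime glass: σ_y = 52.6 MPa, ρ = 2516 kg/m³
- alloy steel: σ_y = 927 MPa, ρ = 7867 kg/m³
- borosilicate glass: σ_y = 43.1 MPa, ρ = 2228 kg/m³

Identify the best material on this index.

silicon nitride

Evaluate M for each candidate:
  silicon nitride: M = 7.81×10⁻³
  alloy steel: M = 3.87×10⁻³
  borosilicate glass: M = 2.95×10⁻³
  soda-lime glass: M = 2.88×10⁻³
Highest index: silicon nitride.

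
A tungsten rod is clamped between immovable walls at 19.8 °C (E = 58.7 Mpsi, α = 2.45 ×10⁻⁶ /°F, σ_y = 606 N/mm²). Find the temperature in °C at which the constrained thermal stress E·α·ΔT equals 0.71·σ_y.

261 °C

E = 58.7 Mpsi = 404.7 GPa.
α = 2.45×10⁻⁶/°F × 9/5 = 4.41×10⁻⁶/K.
σ_y = 606 N/mm² = 606.0 MPa.
E·α·ΔT = 430.3 MPa ⇒ ΔT = 430.3 / (404.7×10³ × 4.41×10⁻⁶) = 241.1 K.
T = 19.8 + 241.1 = 260.9 °C.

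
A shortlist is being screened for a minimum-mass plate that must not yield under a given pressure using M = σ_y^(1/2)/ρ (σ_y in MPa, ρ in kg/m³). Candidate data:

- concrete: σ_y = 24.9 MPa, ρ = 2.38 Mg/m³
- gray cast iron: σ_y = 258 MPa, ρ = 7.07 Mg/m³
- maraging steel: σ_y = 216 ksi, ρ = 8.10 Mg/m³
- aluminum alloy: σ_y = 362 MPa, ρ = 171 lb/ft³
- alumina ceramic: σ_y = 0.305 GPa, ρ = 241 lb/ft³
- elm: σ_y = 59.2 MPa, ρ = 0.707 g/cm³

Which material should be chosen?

Convert each candidate to consistent units, then evaluate M:
  concrete: σ_y = 24.90 MPa, ρ = 2380 kg/m³
  gray cast iron: σ_y = 258.0 MPa, ρ = 7070 kg/m³
  maraging steel: σ_y = 1489 MPa, ρ = 8100 kg/m³
  aluminum alloy: σ_y = 362.0 MPa, ρ = 2739 kg/m³
  alumina ceramic: σ_y = 305.0 MPa, ρ = 3860 kg/m³
  elm: σ_y = 59.20 MPa, ρ = 707.0 kg/m³
  elm: M = 10.9×10⁻³
  aluminum alloy: M = 6.95×10⁻³
  maraging steel: M = 4.76×10⁻³
  alumina ceramic: M = 4.52×10⁻³
  gray cast iron: M = 2.27×10⁻³
  concrete: M = 2.10×10⁻³
Elm ranks first.

elm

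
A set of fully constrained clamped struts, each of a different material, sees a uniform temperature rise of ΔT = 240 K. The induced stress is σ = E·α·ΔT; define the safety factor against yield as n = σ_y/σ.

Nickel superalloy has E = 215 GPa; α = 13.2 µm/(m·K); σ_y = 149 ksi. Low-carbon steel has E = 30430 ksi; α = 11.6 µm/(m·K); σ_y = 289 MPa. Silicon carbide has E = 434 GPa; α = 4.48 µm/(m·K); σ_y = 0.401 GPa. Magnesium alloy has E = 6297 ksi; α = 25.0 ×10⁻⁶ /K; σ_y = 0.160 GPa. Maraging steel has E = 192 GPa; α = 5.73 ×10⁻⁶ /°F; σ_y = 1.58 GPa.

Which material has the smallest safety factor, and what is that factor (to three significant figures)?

low-carbon steel, n = 0.495

With everything in SI (GPa, ×10⁻⁶/K, MPa):
  nickel superalloy: E = 215.0, α = 13.2, σ_y = 1027 → σ = 681 MPa, n = 1.51
  low-carbon steel: E = 209.8, α = 11.6, σ_y = 289.0 → σ = 584 MPa, n = 0.495
  silicon carbide: E = 434.0, α = 4.48, σ_y = 401.0 → σ = 467 MPa, n = 0.859
  magnesium alloy: E = 43.42, α = 25.0, σ_y = 160.0 → σ = 260 MPa, n = 0.614
  maraging steel: E = 192.0, α = 10.3, σ_y = 1580 → σ = 475 MPa, n = 3.32
Low-carbon steel has the lowest safety factor, n = 0.495.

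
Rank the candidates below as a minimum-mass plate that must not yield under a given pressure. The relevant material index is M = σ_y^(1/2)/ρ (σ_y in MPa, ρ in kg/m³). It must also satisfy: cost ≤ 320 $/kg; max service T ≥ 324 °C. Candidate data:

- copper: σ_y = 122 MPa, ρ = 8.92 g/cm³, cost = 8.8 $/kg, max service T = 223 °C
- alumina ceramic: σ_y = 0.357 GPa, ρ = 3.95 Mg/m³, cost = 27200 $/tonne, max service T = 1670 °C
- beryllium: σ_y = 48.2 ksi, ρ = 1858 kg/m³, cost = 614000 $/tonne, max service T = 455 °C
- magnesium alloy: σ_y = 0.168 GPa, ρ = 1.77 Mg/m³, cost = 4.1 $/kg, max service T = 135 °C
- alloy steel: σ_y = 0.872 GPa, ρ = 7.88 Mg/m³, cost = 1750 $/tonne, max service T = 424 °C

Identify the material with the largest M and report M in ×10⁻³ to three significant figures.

alumina ceramic, M = 4.78×10⁻³

Screen on constraints: cost ≤ 320 $/kg; max service T ≥ 324 °C. Survivors: alumina ceramic, alloy steel.
Normalizing units and computing the index:
  alumina ceramic: σ_y = 357.0 MPa, ρ = 3950 kg/m³
  alloy steel: σ_y = 872.0 MPa, ρ = 7880 kg/m³
  alumina ceramic: M = 4.78×10⁻³
  alloy steel: M = 3.75×10⁻³
Alumina ceramic has the largest M.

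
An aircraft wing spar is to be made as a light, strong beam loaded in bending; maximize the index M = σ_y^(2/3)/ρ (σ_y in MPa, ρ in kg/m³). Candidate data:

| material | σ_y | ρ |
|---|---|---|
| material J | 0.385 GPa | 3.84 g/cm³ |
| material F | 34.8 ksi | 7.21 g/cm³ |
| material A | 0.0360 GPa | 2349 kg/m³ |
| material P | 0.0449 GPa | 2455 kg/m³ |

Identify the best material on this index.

material J

In SI units:
  material J: σ_y = 385.0 MPa, ρ = 3840 kg/m³
  material F: σ_y = 239.9 MPa, ρ = 7210 kg/m³
  material A: σ_y = 36.00 MPa, ρ = 2349 kg/m³
  material P: σ_y = 44.90 MPa, ρ = 2455 kg/m³
  material J: M = 13.8×10⁻³
  material F: M = 5.36×10⁻³
  material P: M = 5.15×10⁻³
  material A: M = 4.64×10⁻³
The maximum is for material J.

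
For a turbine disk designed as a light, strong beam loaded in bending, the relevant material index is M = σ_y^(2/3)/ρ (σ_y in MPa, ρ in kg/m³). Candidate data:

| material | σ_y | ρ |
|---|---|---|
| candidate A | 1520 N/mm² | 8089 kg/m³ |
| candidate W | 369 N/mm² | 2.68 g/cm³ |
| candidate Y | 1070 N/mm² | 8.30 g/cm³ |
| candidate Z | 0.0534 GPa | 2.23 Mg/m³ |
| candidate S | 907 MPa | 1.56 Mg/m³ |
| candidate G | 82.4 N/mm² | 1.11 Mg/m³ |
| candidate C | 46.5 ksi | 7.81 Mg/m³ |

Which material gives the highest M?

candidate S

In SI units:
  candidate A: σ_y = 1520 MPa, ρ = 8089 kg/m³
  candidate W: σ_y = 369.0 MPa, ρ = 2680 kg/m³
  candidate Y: σ_y = 1070 MPa, ρ = 8300 kg/m³
  candidate Z: σ_y = 53.40 MPa, ρ = 2230 kg/m³
  candidate S: σ_y = 907.0 MPa, ρ = 1560 kg/m³
  candidate G: σ_y = 82.40 MPa, ρ = 1110 kg/m³
  candidate C: σ_y = 320.6 MPa, ρ = 7810 kg/m³
  candidate S: M = 60.1×10⁻³
  candidate W: M = 19.2×10⁻³
  candidate G: M = 17.1×10⁻³
  candidate A: M = 16.3×10⁻³
  candidate Y: M = 12.6×10⁻³
  candidate Z: M = 6.36×10⁻³
  candidate C: M = 6.00×10⁻³
Candidate S has the largest M.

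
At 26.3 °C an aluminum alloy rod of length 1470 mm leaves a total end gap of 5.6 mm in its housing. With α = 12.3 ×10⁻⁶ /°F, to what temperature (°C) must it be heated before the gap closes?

α = 12.3×10⁻⁶/°F × 9/5 = 22.1×10⁻⁶/K.
α·L₀·ΔT = 5.6 mm ⇒ ΔT = 5.6 / (22.1×10⁻⁶ × 1470.0) = 172.1 K.
T = 26.3 + 172.1 = 198.4 °C.

198 °C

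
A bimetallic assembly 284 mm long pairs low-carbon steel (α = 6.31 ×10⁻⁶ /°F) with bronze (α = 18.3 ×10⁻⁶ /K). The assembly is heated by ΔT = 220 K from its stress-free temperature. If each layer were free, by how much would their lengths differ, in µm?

434 µm

low-carbon steel: α = 6.31×10⁻⁶/°F × 9/5 = 11.4×10⁻⁶/K.
Δα = |11.4 − 18.3|×10⁻⁶/K = 6.94×10⁻⁶/K.
ΔL_mismatch = Δα·L·ΔT = 6.94×10⁻⁶ × 284.0 mm × 220.0 K = 434 µm.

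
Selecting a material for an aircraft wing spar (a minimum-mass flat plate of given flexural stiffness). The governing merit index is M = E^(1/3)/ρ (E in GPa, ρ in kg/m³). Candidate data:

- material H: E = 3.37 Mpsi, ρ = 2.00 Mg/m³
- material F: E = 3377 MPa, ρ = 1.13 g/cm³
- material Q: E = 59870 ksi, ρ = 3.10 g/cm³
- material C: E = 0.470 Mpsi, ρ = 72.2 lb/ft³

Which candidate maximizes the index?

material Q

After converting to SI:
  material H: E = 23.24 GPa, ρ = 2000 kg/m³
  material F: E = 3.377 GPa, ρ = 1130 kg/m³
  material Q: E = 412.8 GPa, ρ = 3100 kg/m³
  material C: E = 3.241 GPa, ρ = 1157 kg/m³
  material Q: M = 2.40×10⁻³
  material H: M = 1.43×10⁻³
  material F: M = 1.33×10⁻³
  material C: M = 1.28×10⁻³
Material Q ranks first.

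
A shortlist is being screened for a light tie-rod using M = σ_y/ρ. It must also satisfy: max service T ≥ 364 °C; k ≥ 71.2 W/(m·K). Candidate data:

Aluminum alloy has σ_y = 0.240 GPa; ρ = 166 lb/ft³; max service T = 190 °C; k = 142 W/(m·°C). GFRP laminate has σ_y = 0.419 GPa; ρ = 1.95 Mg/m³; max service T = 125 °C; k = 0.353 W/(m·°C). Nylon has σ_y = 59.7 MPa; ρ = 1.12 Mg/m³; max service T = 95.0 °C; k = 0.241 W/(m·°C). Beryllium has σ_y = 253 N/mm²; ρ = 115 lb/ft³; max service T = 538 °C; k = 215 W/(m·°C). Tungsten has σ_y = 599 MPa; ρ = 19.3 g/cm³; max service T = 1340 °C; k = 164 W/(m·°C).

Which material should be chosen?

beryllium

Screen on constraints: max service T ≥ 364 °C; k ≥ 71.2 W/(m·K). Survivors: beryllium, tungsten.
Putting every candidate on a common basis:
  beryllium: σ_y = 253.0 MPa, ρ = 1842 kg/m³
  tungsten: σ_y = 599.0 MPa, ρ = 19300 kg/m³
  beryllium: M = 137 kN·m/kg
  tungsten: M = 31.0 kN·m/kg
Beryllium has the largest M.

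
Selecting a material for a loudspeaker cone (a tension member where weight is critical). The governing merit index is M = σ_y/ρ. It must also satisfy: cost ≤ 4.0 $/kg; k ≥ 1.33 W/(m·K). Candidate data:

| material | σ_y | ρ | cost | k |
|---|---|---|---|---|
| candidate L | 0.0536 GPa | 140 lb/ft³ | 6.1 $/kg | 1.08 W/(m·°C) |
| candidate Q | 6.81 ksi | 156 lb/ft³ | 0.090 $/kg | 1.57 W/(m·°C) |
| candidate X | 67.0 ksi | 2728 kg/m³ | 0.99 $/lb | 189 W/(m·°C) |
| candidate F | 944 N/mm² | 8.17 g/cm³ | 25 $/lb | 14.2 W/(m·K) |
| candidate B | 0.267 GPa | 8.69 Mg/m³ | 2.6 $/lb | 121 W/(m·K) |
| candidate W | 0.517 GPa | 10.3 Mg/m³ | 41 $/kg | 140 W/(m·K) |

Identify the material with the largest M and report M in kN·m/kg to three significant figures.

Screen on constraints: cost ≤ 4.0 $/kg; k ≥ 1.33 W/(m·K). Survivors: candidate Q, candidate X.
In SI units:
  candidate Q: σ_y = 46.95 MPa, ρ = 2499 kg/m³
  candidate X: σ_y = 461.9 MPa, ρ = 2728 kg/m³
  candidate X: M = 169 kN·m/kg
  candidate Q: M = 18.8 kN·m/kg
The maximum is for candidate X.

candidate X, M = 169 kN·m/kg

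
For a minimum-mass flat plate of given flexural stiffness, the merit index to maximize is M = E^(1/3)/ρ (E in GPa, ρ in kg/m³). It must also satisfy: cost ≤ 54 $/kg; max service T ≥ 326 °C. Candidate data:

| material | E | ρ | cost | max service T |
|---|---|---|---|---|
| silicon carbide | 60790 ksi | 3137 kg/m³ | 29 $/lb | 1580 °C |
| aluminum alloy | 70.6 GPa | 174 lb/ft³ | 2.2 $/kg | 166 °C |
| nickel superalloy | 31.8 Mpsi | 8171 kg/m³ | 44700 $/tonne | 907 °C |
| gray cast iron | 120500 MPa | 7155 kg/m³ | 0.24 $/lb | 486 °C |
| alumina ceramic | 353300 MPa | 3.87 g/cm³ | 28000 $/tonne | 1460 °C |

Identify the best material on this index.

alumina ceramic

Screen on constraints: cost ≤ 54 $/kg; max service T ≥ 326 °C. Survivors: nickel superalloy, gray cast iron, alumina ceramic.
In SI units:
  nickel superalloy: E = 219.3 GPa, ρ = 8171 kg/m³
  gray cast iron: E = 120.5 GPa, ρ = 7155 kg/m³
  alumina ceramic: E = 353.3 GPa, ρ = 3870 kg/m³
  alumina ceramic: M = 1.83×10⁻³
  nickel superalloy: M = 0.738×10⁻³
  gray cast iron: M = 0.690×10⁻³
The maximum is for alumina ceramic.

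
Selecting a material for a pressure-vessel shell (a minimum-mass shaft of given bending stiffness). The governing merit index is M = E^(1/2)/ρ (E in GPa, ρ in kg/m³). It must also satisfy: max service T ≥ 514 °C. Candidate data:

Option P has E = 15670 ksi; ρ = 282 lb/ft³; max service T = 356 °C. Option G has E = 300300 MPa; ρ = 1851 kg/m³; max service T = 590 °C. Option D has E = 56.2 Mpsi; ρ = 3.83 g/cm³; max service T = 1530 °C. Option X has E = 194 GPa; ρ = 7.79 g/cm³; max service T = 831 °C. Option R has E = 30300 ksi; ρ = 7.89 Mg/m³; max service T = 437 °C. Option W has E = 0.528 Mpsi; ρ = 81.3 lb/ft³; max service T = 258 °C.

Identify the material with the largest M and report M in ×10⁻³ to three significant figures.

option G, M = 9.36×10⁻³

Screen on constraints: max service T ≥ 514 °C. Survivors: option G, option D, option X.
In SI units:
  option G: E = 300.3 GPa, ρ = 1851 kg/m³
  option D: E = 387.5 GPa, ρ = 3830 kg/m³
  option X: E = 194.0 GPa, ρ = 7790 kg/m³
  option G: M = 9.36×10⁻³
  option D: M = 5.14×10⁻³
  option X: M = 1.79×10⁻³
Highest index: option G.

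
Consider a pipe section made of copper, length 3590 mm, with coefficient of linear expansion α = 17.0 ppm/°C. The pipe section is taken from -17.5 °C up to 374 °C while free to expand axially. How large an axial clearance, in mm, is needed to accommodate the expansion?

23.9 mm

ΔT = 374 − (-17.5) = 391.5 K.
ΔL = α·L₀·ΔT = 17.0×10⁻⁶ × 3590 mm × 391.5 K = 23.9 mm.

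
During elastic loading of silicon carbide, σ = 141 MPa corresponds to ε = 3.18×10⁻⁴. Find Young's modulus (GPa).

E = σ/ε = 141 MPa / 3.18×10⁻⁴ = 443400 MPa = 443 GPa.

443 GPa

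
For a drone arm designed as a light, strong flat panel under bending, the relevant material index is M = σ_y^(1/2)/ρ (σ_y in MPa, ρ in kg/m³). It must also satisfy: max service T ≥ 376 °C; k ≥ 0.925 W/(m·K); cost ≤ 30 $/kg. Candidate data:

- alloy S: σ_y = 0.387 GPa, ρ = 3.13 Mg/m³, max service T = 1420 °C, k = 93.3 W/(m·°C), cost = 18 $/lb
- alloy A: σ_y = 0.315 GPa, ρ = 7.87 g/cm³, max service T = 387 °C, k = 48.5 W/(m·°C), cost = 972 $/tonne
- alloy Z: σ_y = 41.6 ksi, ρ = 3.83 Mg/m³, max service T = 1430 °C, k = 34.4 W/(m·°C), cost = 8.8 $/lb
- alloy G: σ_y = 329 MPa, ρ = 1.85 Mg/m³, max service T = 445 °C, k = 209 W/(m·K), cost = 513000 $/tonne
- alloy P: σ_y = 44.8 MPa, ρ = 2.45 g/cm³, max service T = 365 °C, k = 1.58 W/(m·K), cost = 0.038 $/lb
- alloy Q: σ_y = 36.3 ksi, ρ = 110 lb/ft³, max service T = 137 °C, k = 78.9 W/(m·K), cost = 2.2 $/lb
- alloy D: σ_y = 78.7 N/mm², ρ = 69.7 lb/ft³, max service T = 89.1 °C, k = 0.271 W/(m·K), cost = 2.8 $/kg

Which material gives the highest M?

alloy Z

Screen on constraints: max service T ≥ 376 °C; k ≥ 0.925 W/(m·K); cost ≤ 30 $/kg. Survivors: alloy A, alloy Z.
In SI units:
  alloy A: σ_y = 315.0 MPa, ρ = 7870 kg/m³
  alloy Z: σ_y = 286.8 MPa, ρ = 3830 kg/m³
  alloy Z: M = 4.42×10⁻³
  alloy A: M = 2.26×10⁻³
Alloy Z has the largest M.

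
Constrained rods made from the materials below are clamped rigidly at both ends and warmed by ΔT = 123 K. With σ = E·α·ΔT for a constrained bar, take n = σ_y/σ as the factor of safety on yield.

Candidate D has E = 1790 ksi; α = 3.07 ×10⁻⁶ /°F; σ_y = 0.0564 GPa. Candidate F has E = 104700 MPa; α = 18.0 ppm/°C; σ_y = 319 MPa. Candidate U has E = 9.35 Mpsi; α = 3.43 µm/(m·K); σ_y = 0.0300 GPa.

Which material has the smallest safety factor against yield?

With everything in SI (GPa, ×10⁻⁶/K, MPa):
  candidate D: E = 12.34, α = 5.53, σ_y = 56.40 → σ = 8.39 MPa, n = 6.72
  candidate F: E = 104.7, α = 18.0, σ_y = 319.0 → σ = 232 MPa, n = 1.38
  candidate U: E = 64.47, α = 3.43, σ_y = 30.00 → σ = 27.2 MPa, n = 1.10
Candidate U has the lowest safety factor, n = 1.10.

candidate U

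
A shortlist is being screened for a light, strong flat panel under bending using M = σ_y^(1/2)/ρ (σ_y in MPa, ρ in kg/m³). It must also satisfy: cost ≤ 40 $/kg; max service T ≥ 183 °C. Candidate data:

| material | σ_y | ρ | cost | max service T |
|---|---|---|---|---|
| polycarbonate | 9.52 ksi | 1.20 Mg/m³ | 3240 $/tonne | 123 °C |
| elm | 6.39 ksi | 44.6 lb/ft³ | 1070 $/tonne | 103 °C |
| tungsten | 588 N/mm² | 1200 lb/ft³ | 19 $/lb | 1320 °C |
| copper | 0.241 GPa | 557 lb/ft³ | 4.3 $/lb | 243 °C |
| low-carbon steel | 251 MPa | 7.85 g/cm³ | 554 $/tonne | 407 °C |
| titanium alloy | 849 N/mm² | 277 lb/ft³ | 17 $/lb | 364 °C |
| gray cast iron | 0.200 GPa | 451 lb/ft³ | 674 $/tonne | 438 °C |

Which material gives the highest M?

Screen on constraints: cost ≤ 40 $/kg; max service T ≥ 183 °C. Survivors: copper, low-carbon steel, titanium alloy, gray cast iron.
Putting every candidate on a common basis:
  copper: σ_y = 241.0 MPa, ρ = 8922 kg/m³
  low-carbon steel: σ_y = 251.0 MPa, ρ = 7850 kg/m³
  titanium alloy: σ_y = 849.0 MPa, ρ = 4437 kg/m³
  gray cast iron: σ_y = 200.0 MPa, ρ = 7224 kg/m³
  titanium alloy: M = 6.57×10⁻³
  low-carbon steel: M = 2.02×10⁻³
  gray cast iron: M = 1.96×10⁻³
  copper: M = 1.74×10⁻³
Highest index: titanium alloy.

titanium alloy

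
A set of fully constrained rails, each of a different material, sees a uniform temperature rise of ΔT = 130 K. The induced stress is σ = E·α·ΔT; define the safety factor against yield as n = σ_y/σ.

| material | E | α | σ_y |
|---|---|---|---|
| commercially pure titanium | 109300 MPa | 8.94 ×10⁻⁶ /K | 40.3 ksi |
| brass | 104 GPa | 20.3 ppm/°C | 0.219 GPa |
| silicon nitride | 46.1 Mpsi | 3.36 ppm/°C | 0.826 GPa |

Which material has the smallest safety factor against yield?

In consistent units (E in GPa, α in ×10⁻⁶/K, σ_y in MPa):
  commercially pure titanium: E = 109.3, α = 8.94, σ_y = 277.9 → σ = 127 MPa, n = 2.19
  brass: E = 104.0, α = 20.3, σ_y = 219.0 → σ = 274 MPa, n = 0.798
  silicon nitride: E = 317.8, α = 3.36, σ_y = 826.0 → σ = 139 MPa, n = 5.95
Smallest n: brass with n = 0.798.

brass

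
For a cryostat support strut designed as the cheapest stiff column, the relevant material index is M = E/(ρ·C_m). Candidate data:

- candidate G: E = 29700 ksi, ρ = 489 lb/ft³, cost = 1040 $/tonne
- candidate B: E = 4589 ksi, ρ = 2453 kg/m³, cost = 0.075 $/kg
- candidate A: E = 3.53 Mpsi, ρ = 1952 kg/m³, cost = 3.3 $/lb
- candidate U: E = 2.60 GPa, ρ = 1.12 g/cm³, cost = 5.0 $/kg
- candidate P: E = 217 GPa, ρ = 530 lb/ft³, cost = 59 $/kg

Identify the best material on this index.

candidate B

In SI units:
  candidate G: E = 204.8 GPa, ρ = 7833 kg/m³, cost = 1.040 $/kg
  candidate B: E = 31.64 GPa, ρ = 2453 kg/m³, cost = 0.07500 $/kg
  candidate A: E = 24.34 GPa, ρ = 1952 kg/m³, cost = 7.275 $/kg
  candidate U: E = 2.600 GPa, ρ = 1120 kg/m³, cost = 5.000 $/kg
  candidate P: E = 217.0 GPa, ρ = 8490 kg/m³, cost = 59.00 $/kg
  candidate B: M = 172 MN·m per $
  candidate G: M = 25.1 MN·m per $
  candidate A: M = 1.71 MN·m per $
  candidate U: M = 0.464 MN·m per $
  candidate P: M = 0.433 MN·m per $
Highest index: candidate B.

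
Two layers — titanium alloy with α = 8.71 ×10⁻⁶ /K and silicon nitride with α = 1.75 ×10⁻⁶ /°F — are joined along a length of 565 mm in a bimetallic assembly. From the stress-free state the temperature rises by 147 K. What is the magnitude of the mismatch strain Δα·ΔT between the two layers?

silicon nitride: α = 1.75×10⁻⁶/°F × 9/5 = 3.15×10⁻⁶/K.
Δα = |8.71 − 3.15|×10⁻⁶/K = 5.56×10⁻⁶/K.
Mismatch strain = Δα·ΔT = 5.56×10⁻⁶ × 147.0 = 8.17×10⁻⁴.

8.17×10⁻⁴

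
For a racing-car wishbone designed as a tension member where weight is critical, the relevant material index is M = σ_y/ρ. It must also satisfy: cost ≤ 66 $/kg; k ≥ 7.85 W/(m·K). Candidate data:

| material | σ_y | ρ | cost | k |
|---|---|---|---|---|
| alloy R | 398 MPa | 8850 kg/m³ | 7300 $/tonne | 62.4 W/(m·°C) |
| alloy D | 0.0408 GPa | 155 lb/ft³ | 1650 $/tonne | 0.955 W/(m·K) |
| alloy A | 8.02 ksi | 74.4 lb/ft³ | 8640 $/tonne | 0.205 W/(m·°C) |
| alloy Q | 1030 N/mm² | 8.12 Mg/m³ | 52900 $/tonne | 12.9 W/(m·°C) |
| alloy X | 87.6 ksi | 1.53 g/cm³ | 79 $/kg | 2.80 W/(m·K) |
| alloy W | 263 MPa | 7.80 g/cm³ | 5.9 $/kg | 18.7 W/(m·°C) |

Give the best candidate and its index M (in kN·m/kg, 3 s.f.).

alloy Q, M = 127 kN·m/kg

Screen on constraints: cost ≤ 66 $/kg; k ≥ 7.85 W/(m·K). Survivors: alloy R, alloy Q, alloy W.
Convert each candidate to consistent units, then evaluate M:
  alloy R: σ_y = 398.0 MPa, ρ = 8850 kg/m³
  alloy Q: σ_y = 1030 MPa, ρ = 8120 kg/m³
  alloy W: σ_y = 263.0 MPa, ρ = 7800 kg/m³
  alloy Q: M = 127 kN·m/kg
  alloy R: M = 45.0 kN·m/kg
  alloy W: M = 33.7 kN·m/kg
Highest index: alloy Q.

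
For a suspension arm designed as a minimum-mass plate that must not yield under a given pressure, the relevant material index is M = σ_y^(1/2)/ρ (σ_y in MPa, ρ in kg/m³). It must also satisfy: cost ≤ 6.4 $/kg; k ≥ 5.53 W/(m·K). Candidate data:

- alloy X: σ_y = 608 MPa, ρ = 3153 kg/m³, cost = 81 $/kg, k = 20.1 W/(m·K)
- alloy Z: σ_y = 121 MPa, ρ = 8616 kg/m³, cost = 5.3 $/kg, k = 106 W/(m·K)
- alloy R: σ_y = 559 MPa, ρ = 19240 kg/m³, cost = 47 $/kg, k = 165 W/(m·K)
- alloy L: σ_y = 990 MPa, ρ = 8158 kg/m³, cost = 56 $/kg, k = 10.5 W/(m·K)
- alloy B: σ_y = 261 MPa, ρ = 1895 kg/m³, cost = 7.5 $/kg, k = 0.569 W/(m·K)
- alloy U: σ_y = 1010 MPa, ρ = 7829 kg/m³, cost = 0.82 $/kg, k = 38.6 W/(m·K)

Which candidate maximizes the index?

Screen on constraints: cost ≤ 6.4 $/kg; k ≥ 5.53 W/(m·K). Survivors: alloy Z, alloy U.
Evaluate M for each candidate:
  alloy U: M = 4.06×10⁻³
  alloy Z: M = 1.28×10⁻³
The maximum is for alloy U.

alloy U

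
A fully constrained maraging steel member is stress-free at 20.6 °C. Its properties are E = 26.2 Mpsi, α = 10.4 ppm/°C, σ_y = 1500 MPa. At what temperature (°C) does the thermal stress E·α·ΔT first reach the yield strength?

819 °C

E = 26.2 Mpsi = 180.6 GPa.
E·α·ΔT = 1500 MPa ⇒ ΔT = 1500 / (180.6×10³ × 10.4×10⁻⁶) = 798.4 K.
T = 20.6 + 798.4 = 819.0 °C.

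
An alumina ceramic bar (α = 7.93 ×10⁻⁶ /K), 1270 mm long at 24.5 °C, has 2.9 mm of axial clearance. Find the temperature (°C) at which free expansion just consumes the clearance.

312 °C

α·L₀·ΔT = 2.9 mm ⇒ ΔT = 2.9 / (7.93×10⁻⁶ × 1270.0) = 288.0 K.
T = 24.5 + 288.0 = 312.5 °C.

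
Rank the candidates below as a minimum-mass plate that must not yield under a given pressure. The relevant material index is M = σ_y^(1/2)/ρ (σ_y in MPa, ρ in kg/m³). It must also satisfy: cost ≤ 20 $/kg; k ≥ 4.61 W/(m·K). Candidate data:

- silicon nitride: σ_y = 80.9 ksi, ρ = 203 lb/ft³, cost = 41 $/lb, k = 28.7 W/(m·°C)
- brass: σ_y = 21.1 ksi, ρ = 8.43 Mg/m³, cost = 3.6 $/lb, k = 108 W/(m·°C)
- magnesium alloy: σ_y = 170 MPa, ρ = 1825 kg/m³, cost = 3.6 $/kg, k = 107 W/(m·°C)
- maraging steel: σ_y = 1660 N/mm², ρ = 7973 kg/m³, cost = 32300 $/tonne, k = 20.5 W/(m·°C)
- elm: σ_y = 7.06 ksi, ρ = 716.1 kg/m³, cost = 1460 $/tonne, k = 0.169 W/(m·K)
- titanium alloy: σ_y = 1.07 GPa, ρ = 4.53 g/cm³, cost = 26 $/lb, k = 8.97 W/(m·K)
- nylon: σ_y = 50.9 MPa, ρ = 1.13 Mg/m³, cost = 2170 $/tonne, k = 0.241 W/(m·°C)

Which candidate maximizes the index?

magnesium alloy

Screen on constraints: cost ≤ 20 $/kg; k ≥ 4.61 W/(m·K). Survivors: brass, magnesium alloy.
In SI units:
  brass: σ_y = 145.5 MPa, ρ = 8430 kg/m³
  magnesium alloy: σ_y = 170.0 MPa, ρ = 1825 kg/m³
  magnesium alloy: M = 7.14×10⁻³
  brass: M = 1.43×10⁻³
Highest index: magnesium alloy.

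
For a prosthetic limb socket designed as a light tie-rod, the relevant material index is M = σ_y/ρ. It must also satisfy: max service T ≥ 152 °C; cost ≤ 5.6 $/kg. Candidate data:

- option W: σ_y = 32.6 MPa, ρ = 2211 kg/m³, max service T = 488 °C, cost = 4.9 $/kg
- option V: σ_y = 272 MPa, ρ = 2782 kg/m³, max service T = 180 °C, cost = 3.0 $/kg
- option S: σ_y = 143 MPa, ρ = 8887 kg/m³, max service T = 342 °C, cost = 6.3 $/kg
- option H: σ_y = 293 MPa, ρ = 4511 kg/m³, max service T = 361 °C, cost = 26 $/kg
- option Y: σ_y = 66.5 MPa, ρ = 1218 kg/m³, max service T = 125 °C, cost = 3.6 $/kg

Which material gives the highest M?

option V

Screen on constraints: max service T ≥ 152 °C; cost ≤ 5.6 $/kg. Survivors: option W, option V.
Computing M directly (units already consistent):
  option V: M = 97.8 kN·m/kg
  option W: M = 14.7 kN·m/kg
Option V has the largest M.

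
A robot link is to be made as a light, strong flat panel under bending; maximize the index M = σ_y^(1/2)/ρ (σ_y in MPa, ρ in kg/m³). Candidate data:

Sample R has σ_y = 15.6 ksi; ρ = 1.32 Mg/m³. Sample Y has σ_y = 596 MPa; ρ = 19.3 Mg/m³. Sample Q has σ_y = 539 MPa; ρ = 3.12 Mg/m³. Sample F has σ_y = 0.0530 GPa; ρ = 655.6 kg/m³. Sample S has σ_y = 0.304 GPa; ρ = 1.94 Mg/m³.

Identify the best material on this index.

sample F

In SI units:
  sample R: σ_y = 107.6 MPa, ρ = 1320 kg/m³
  sample Y: σ_y = 596.0 MPa, ρ = 19300 kg/m³
  sample Q: σ_y = 539.0 MPa, ρ = 3120 kg/m³
  sample F: σ_y = 53.00 MPa, ρ = 655.6 kg/m³
  sample S: σ_y = 304.0 MPa, ρ = 1940 kg/m³
  sample F: M = 11.1×10⁻³
  sample S: M = 8.99×10⁻³
  sample R: M = 7.86×10⁻³
  sample Q: M = 7.44×10⁻³
  sample Y: M = 1.26×10⁻³
Sample F has the largest M.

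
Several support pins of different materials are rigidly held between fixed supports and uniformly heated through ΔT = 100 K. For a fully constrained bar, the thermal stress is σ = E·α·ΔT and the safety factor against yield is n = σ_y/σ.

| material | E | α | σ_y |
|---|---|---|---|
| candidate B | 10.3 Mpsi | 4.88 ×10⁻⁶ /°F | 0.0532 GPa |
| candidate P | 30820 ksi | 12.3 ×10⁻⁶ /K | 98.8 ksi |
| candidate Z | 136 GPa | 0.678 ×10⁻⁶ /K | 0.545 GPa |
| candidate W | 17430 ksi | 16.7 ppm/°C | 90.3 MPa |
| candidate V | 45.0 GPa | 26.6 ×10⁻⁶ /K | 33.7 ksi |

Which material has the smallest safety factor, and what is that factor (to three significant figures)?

candidate W, n = 0.450

With everything in SI (GPa, ×10⁻⁶/K, MPa):
  candidate B: E = 71.02, α = 8.78, σ_y = 53.20 → σ = 62.4 MPa, n = 0.853
  candidate P: E = 212.5, α = 12.3, σ_y = 681.2 → σ = 261 MPa, n = 2.61
  candidate Z: E = 136.0, α = 0.678, σ_y = 545.0 → σ = 9.22 MPa, n = 59.1
  candidate W: E = 120.2, α = 16.7, σ_y = 90.30 → σ = 201 MPa, n = 0.450
  candidate V: E = 45.00, α = 26.6, σ_y = 232.4 → σ = 120 MPa, n = 1.94
Candidate W has the lowest safety factor, n = 0.450.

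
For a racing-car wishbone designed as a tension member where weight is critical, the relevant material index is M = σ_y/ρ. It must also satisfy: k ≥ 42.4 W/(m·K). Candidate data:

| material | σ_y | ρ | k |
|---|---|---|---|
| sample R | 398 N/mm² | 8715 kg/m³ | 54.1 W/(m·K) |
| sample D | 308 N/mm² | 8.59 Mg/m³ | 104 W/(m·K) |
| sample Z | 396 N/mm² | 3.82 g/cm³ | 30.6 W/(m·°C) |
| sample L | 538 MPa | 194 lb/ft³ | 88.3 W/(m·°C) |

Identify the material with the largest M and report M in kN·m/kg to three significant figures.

Screen on constraints: k ≥ 42.4 W/(m·K). Survivors: sample R, sample D, sample L.
Putting every candidate on a common basis:
  sample R: σ_y = 398.0 MPa, ρ = 8715 kg/m³
  sample D: σ_y = 308.0 MPa, ρ = 8590 kg/m³
  sample L: σ_y = 538.0 MPa, ρ = 3108 kg/m³
  sample L: M = 173 kN·m/kg
  sample R: M = 45.7 kN·m/kg
  sample D: M = 35.9 kN·m/kg
The maximum is for sample L.

sample L, M = 173 kN·m/kg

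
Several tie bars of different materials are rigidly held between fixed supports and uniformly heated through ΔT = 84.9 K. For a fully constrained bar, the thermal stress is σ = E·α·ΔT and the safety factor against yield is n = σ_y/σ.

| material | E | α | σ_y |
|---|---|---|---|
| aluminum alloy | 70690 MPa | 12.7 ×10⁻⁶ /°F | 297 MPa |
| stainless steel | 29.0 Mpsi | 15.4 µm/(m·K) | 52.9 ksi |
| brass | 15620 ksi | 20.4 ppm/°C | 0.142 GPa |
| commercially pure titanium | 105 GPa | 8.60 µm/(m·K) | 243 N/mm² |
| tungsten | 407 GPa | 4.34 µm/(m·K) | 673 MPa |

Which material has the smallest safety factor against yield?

In consistent units (E in GPa, α in ×10⁻⁶/K, σ_y in MPa):
  aluminum alloy: E = 70.69, α = 22.9, σ_y = 297.0 → σ = 137 MPa, n = 2.16
  stainless steel: E = 199.9, α = 15.4, σ_y = 364.7 → σ = 261 MPa, n = 1.40
  brass: E = 107.7, α = 20.4, σ_y = 142.0 → σ = 187 MPa, n = 0.761
  commercially pure titanium: E = 105.0, α = 8.60, σ_y = 243.0 → σ = 76.7 MPa, n = 3.17
  tungsten: E = 407.0, α = 4.34, σ_y = 673.0 → σ = 150 MPa, n = 4.49
The minimum is brass at n = 0.761.

brass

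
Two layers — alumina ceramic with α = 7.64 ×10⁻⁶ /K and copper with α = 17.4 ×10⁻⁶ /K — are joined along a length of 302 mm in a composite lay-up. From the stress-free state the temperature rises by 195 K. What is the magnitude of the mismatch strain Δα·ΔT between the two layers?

1.90×10⁻³

Δα = |7.64 − 17.4|×10⁻⁶/K = 9.76×10⁻⁶/K.
Mismatch strain = Δα·ΔT = 9.76×10⁻⁶ × 195.0 = 1.90×10⁻³.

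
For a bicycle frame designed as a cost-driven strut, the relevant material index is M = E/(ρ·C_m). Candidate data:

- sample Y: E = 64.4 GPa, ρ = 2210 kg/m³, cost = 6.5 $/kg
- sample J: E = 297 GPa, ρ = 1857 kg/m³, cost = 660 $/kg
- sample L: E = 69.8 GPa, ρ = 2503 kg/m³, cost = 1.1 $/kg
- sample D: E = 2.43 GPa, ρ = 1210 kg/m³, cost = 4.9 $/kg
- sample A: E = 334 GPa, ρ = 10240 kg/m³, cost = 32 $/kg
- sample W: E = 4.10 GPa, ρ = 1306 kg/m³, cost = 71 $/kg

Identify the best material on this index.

sample L

Computing M directly (units already consistent):
  sample L: M = 25.4 MN·m per $
  sample Y: M = 4.48 MN·m per $
  sample A: M = 1.02 MN·m per $
  sample D: M = 0.410 MN·m per $
  sample J: M = 0.242 MN·m per $
  sample W: M = 0.0442 MN·m per $
Sample L ranks first.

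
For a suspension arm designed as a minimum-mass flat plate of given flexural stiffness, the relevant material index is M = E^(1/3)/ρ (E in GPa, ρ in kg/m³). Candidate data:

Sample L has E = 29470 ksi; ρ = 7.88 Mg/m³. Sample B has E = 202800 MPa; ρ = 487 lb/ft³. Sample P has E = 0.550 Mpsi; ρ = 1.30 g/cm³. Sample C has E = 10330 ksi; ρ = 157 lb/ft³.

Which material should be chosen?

After converting to SI:
  sample L: E = 203.2 GPa, ρ = 7880 kg/m³
  sample B: E = 202.8 GPa, ρ = 7801 kg/m³
  sample P: E = 3.792 GPa, ρ = 1300 kg/m³
  sample C: E = 71.22 GPa, ρ = 2515 kg/m³
  sample C: M = 1.65×10⁻³
  sample P: M = 1.20×10⁻³
  sample B: M = 0.753×10⁻³
  sample L: M = 0.746×10⁻³
Sample C ranks first.

sample C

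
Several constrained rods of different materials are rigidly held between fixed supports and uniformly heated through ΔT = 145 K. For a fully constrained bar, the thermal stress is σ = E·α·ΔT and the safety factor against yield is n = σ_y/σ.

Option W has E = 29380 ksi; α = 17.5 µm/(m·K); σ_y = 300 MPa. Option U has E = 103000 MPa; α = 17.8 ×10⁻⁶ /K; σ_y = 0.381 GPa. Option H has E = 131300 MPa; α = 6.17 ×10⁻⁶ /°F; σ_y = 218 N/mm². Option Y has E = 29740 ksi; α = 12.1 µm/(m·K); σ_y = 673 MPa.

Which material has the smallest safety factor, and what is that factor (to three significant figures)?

option W, n = 0.584

Converting E to GPa, α to ×10⁻⁶/K, σ_y to MPa, then σ and n for each:
  option W: E = 202.6, α = 17.5, σ_y = 300.0 → σ = 514 MPa, n = 0.584
  option U: E = 103.0, α = 17.8, σ_y = 381.0 → σ = 266 MPa, n = 1.43
  option H: E = 131.3, α = 11.1, σ_y = 218.0 → σ = 211 MPa, n = 1.03
  option Y: E = 205.1, α = 12.1, σ_y = 673.0 → σ = 360 MPa, n = 1.87
Option W has the lowest safety factor, n = 0.584.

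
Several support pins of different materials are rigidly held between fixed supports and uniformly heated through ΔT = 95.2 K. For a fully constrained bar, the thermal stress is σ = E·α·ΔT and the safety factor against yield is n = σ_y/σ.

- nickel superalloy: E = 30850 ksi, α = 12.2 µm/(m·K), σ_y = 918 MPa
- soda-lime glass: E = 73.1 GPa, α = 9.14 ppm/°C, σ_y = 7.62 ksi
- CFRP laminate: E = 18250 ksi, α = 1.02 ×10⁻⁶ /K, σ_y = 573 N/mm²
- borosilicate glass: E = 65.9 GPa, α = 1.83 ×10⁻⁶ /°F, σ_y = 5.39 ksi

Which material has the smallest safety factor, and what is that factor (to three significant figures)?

soda-lime glass, n = 0.826

Converting E to GPa, α to ×10⁻⁶/K, σ_y to MPa, then σ and n for each:
  nickel superalloy: E = 212.7, α = 12.2, σ_y = 918.0 → σ = 247 MPa, n = 3.72
  soda-lime glass: E = 73.10, α = 9.14, σ_y = 52.54 → σ = 63.6 MPa, n = 0.826
  CFRP laminate: E = 125.8, α = 1.02, σ_y = 573.0 → σ = 12.2 MPa, n = 46.9
  borosilicate glass: E = 65.90, α = 3.29, σ_y = 37.16 → σ = 20.7 MPa, n = 1.80
Soda-lime glass has the lowest safety factor, n = 0.826.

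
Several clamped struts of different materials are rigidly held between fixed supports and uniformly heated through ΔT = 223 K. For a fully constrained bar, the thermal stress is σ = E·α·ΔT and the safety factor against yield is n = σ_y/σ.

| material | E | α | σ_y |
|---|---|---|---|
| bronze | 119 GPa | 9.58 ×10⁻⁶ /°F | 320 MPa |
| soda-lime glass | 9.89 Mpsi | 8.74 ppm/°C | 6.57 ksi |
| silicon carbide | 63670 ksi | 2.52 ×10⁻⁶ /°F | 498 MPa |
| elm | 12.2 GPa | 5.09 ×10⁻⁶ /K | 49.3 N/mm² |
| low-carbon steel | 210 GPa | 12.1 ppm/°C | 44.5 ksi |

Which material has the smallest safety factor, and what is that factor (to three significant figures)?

soda-lime glass, n = 0.341

In consistent units (E in GPa, α in ×10⁻⁶/K, σ_y in MPa):
  bronze: E = 119.0, α = 17.2, σ_y = 320.0 → σ = 458 MPa, n = 0.699
  soda-lime glass: E = 68.19, α = 8.74, σ_y = 45.30 → σ = 133 MPa, n = 0.341
  silicon carbide: E = 439.0, α = 4.54, σ_y = 498.0 → σ = 444 MPa, n = 1.12
  elm: E = 12.20, α = 5.09, σ_y = 49.30 → σ = 13.8 MPa, n = 3.56
  low-carbon steel: E = 210.0, α = 12.1, σ_y = 306.8 → σ = 567 MPa, n = 0.541
Soda-lime glass has the lowest safety factor, n = 0.341.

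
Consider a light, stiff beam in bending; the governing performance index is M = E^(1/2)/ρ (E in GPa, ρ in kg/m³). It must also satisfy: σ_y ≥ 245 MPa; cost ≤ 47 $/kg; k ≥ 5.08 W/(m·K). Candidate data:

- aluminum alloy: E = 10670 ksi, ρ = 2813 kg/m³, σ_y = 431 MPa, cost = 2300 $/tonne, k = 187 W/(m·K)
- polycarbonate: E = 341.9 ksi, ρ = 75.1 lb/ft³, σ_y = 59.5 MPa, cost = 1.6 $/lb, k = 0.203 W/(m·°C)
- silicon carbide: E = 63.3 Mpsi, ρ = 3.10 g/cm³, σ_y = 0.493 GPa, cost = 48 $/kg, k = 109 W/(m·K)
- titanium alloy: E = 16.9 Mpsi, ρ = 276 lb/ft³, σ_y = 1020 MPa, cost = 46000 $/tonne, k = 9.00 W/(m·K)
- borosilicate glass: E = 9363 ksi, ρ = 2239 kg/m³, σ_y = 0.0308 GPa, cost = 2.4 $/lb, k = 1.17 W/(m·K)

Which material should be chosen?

aluminum alloy

Screen on constraints: σ_y ≥ 245 MPa; cost ≤ 47 $/kg; k ≥ 5.08 W/(m·K). Survivors: aluminum alloy, titanium alloy.
Putting every candidate on a common basis:
  aluminum alloy: E = 73.57 GPa, ρ = 2813 kg/m³
  titanium alloy: E = 116.5 GPa, ρ = 4421 kg/m³
  aluminum alloy: M = 3.05×10⁻³
  titanium alloy: M = 2.44×10⁻³
Highest index: aluminum alloy.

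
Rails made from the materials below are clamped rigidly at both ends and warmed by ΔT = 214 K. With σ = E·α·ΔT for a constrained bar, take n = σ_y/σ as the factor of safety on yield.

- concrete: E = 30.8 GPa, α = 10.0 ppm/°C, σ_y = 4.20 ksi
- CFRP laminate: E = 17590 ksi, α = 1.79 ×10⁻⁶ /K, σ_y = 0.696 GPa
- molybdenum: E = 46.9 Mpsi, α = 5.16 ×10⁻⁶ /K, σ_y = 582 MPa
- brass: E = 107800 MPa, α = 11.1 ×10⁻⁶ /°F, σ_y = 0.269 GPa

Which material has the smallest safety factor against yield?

In consistent units (E in GPa, α in ×10⁻⁶/K, σ_y in MPa):
  concrete: E = 30.80, α = 10.0, σ_y = 28.96 → σ = 65.9 MPa, n = 0.439
  CFRP laminate: E = 121.3, α = 1.79, σ_y = 696.0 → σ = 46.5 MPa, n = 15.0
  molybdenum: E = 323.4, α = 5.16, σ_y = 582.0 → σ = 357 MPa, n = 1.63
  brass: E = 107.8, α = 20.0, σ_y = 269.0 → σ = 461 MPa, n = 0.584
Smallest n: concrete with n = 0.439.

concrete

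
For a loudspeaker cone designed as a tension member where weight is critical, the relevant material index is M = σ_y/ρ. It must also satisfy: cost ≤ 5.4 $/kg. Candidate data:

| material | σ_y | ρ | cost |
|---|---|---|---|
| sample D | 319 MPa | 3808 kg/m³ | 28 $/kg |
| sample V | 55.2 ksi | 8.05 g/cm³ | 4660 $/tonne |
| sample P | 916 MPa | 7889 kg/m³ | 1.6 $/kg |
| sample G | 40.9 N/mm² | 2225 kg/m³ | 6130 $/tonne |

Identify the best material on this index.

sample P

Screen on constraints: cost ≤ 5.4 $/kg. Survivors: sample V, sample P.
After converting to SI:
  sample V: σ_y = 380.6 MPa, ρ = 8050 kg/m³
  sample P: σ_y = 916.0 MPa, ρ = 7889 kg/m³
  sample P: M = 116 kN·m/kg
  sample V: M = 47.3 kN·m/kg
Sample P has the largest M.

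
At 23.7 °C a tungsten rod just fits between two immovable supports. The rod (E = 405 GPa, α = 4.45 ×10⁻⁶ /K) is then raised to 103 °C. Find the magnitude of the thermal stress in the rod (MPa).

143 MPa

ΔT = 79.30 K. Constrained thermal stress σ = E·α·ΔT = 405.0×10³ MPa × 4.45×10⁻⁶ × 79.30 = 143 MPa (compressive).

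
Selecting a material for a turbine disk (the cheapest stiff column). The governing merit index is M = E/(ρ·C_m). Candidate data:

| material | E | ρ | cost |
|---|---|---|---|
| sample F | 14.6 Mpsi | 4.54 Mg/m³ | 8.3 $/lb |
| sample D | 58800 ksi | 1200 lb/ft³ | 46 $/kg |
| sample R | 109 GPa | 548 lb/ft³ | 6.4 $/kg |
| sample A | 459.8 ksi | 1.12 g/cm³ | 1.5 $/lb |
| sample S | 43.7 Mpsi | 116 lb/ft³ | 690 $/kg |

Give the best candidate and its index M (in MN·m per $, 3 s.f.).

sample R, M = 1.94 MN·m per $

Normalizing units and computing the index:
  sample F: E = 100.7 GPa, ρ = 4540 kg/m³, cost = 18.30 $/kg
  sample D: E = 405.4 GPa, ρ = 19220 kg/m³, cost = 46.00 $/kg
  sample R: E = 109.0 GPa, ρ = 8778 kg/m³, cost = 6.400 $/kg
  sample A: E = 3.170 GPa, ρ = 1120 kg/m³, cost = 3.307 $/kg
  sample S: E = 301.3 GPa, ρ = 1858 kg/m³, cost = 690.0 $/kg
  sample R: M = 1.94 MN·m per $
  sample F: M = 1.21 MN·m per $
  sample A: M = 0.856 MN·m per $
  sample D: M = 0.458 MN·m per $
  sample S: M = 0.235 MN·m per $
Sample R ranks first.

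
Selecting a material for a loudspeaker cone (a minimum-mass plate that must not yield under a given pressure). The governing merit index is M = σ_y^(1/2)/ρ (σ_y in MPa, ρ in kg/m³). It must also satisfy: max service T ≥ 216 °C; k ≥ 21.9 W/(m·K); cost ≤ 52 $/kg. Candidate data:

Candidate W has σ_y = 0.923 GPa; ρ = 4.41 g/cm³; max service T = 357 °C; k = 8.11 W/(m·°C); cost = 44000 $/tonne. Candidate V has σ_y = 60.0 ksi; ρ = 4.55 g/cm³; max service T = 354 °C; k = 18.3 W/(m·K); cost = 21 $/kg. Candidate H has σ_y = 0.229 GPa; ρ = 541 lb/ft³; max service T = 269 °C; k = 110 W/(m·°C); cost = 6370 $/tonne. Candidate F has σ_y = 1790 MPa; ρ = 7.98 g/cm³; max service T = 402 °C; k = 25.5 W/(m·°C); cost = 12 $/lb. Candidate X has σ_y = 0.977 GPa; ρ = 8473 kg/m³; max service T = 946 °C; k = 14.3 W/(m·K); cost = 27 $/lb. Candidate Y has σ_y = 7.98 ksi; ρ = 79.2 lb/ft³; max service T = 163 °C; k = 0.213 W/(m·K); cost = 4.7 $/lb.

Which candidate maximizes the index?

Screen on constraints: max service T ≥ 216 °C; k ≥ 21.9 W/(m·K); cost ≤ 52 $/kg. Survivors: candidate H, candidate F.
Normalizing units and computing the index:
  candidate H: σ_y = 229.0 MPa, ρ = 8666 kg/m³
  candidate F: σ_y = 1790 MPa, ρ = 7980 kg/m³
  candidate F: M = 5.30×10⁻³
  candidate H: M = 1.75×10⁻³
Candidate F ranks first.

candidate F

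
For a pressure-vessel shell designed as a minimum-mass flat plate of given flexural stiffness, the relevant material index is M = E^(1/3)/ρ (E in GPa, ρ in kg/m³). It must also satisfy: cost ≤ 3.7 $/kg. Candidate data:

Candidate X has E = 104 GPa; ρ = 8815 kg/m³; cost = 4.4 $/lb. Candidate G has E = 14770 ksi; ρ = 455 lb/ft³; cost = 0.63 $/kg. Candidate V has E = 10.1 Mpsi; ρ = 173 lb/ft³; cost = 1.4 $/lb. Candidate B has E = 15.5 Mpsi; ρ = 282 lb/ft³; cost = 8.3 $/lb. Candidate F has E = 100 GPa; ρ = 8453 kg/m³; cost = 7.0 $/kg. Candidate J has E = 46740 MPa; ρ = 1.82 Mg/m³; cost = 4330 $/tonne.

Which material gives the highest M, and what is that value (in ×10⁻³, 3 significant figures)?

Screen on constraints: cost ≤ 3.7 $/kg. Survivors: candidate G, candidate V.
Putting every candidate on a common basis:
  candidate G: E = 101.8 GPa, ρ = 7288 kg/m³
  candidate V: E = 69.64 GPa, ρ = 2771 kg/m³
  candidate V: M = 1.48×10⁻³
  candidate G: M = 0.641×10⁻³
Highest index: candidate V.

candidate V, M = 1.48×10⁻³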